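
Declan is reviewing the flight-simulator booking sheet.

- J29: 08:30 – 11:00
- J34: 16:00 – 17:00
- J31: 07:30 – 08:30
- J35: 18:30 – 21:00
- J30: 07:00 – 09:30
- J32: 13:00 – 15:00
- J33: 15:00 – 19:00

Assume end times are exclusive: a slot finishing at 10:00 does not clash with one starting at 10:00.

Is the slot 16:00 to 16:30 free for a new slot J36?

No — it overlaps J33, J34

J30: ends 09:30 at or before J36 starts 16:00 → clear.
J31: ends 08:30 at or before J36 starts 16:00 → clear.
J29: ends 11:00 at or before J36 starts 16:00 → clear.
J32: ends 15:00 at or before J36 starts 16:00 → clear.
J33: starts 15:00 before J36 ends 16:30, and ends 19:00 after J36 starts 16:00 → overlap.
J34: starts 16:00 before J36 ends 16:30, and ends 17:00 after J36 starts 16:00 → overlap.
J35: starts 18:30 at or after J36 ends 16:30 → clear.
J36 overlaps J33, J34.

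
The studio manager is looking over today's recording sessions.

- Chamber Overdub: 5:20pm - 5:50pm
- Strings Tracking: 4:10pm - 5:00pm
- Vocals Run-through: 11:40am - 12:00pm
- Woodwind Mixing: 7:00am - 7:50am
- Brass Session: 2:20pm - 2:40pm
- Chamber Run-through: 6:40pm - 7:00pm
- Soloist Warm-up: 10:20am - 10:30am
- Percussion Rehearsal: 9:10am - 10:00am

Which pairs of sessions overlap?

none

Check each pair: they overlap iff neither finishes before the other starts.
Sorted by start: Woodwind Mixing, Percussion Rehearsal, Soloist Warm-up, Vocals Run-through, Brass Session, Strings Tracking, Chamber Overdub, Chamber Run-through.
Percussion Rehearsal starts after Woodwind Mixing ends, so nothing later overlaps Woodwind Mixing either.
Soloist Warm-up starts after Percussion Rehearsal ends, so nothing later overlaps Percussion Rehearsal either.
Vocals Run-through starts after Soloist Warm-up ends, so nothing later overlaps Soloist Warm-up either.
Brass Session starts after Vocals Run-through ends, so nothing later overlaps Vocals Run-through either.
Strings Tracking starts after Brass Session ends, so nothing later overlaps Brass Session either.
Chamber Overdub starts after Strings Tracking ends, so nothing later overlaps Strings Tracking either.
Chamber Run-through starts after Chamber Overdub ends.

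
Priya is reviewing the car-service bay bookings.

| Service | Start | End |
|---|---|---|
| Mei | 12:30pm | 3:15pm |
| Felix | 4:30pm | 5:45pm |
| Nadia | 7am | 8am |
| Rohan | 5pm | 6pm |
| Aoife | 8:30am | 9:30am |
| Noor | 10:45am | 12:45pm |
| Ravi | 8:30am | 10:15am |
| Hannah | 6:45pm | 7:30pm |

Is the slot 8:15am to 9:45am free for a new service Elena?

No — it overlaps Aoife, Ravi

Nadia: ends 8am at or before Elena starts 8:15am → clear.
Ravi: starts 8:30am before Elena ends 9:45am, and ends 10:15am after Elena starts 8:15am → overlap.
Aoife: starts 8:30am before Elena ends 9:45am, and ends 9:30am after Elena starts 8:15am → overlap.
Noor: starts 10:45am at or after Elena ends 9:45am → clear.
Mei: starts 12:30pm at or after Elena ends 9:45am → clear.
Felix: starts 4:30pm at or after Elena ends 9:45am → clear.
Rohan: starts 5pm at or after Elena ends 9:45am → clear.
Hannah: starts 6:45pm at or after Elena ends 9:45am → clear.
Elena overlaps Ravi, Aoife.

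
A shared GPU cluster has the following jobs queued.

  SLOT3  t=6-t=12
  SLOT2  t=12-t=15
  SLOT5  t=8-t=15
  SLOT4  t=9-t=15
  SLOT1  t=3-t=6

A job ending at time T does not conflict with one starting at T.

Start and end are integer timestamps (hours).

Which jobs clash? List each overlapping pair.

SLOT2 & SLOT4, SLOT2 & SLOT5, SLOT3 & SLOT4, SLOT3 & SLOT5, SLOT4 & SLOT5

Sorted by start: SLOT1, SLOT3, SLOT5, SLOT4, SLOT2.
SLOT3 starts exactly when SLOT1 ends (back-to-back, no overlap), so nothing later overlaps SLOT1 either.
SLOT5 starts before SLOT3 ends → SLOT3 and SLOT5 overlap.
SLOT4 starts before SLOT3 ends → SLOT3 and SLOT4 overlap.
SLOT2 starts exactly when SLOT3 ends (back-to-back, no overlap).
SLOT4 starts before SLOT5 ends → SLOT5 and SLOT4 overlap.
SLOT2 starts before SLOT5 ends → SLOT5 and SLOT2 overlap.
SLOT2 starts before SLOT4 ends → SLOT4 and SLOT2 overlap.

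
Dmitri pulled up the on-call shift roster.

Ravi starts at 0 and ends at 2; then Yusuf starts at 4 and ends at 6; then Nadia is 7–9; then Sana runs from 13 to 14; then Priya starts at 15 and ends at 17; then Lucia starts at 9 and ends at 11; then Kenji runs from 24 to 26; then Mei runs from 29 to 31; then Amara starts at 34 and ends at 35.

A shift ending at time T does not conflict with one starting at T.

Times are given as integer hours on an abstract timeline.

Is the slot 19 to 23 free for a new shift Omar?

Ravi: ends 2 at or before Omar starts 19 → clear.
Yusuf: ends 6 at or before Omar starts 19 → clear.
Nadia: ends 9 at or before Omar starts 19 → clear.
Lucia: ends 11 at or before Omar starts 19 → clear.
Sana: ends 14 at or before Omar starts 19 → clear.
Priya: ends 17 at or before Omar starts 19 → clear.
Kenji: starts 24 at or after Omar ends 23 → clear.
Mei: starts 29 at or after Omar ends 23 → clear.
Amara: starts 34 at or after Omar ends 23 → clear.

Yes — the slot is free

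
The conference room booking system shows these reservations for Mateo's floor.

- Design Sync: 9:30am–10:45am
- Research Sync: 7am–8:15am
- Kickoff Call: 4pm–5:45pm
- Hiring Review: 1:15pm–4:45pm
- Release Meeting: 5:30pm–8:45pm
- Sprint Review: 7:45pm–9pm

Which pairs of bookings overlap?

Two intervals overlap when each starts before the other ends.
Sorted by start: Research Sync, Design Sync, Hiring Review, Kickoff Call, Release Meeting, Sprint Review.
Design Sync starts after Research Sync ends, so nothing later overlaps Research Sync either.
Hiring Review starts after Design Sync ends, so nothing later overlaps Design Sync either.
Kickoff Call starts before Hiring Review ends → Hiring Review and Kickoff Call overlap.
Release Meeting starts after Hiring Review ends, so nothing later overlaps Hiring Review either.
Release Meeting starts before Kickoff Call ends → Kickoff Call and Release Meeting overlap.
Sprint Review starts after Kickoff Call ends.
Sprint Review starts before Release Meeting ends → Release Meeting and Sprint Review overlap.

Hiring Review & Kickoff Call, Kickoff Call & Release Meeting, Release Meeting & Sprint Review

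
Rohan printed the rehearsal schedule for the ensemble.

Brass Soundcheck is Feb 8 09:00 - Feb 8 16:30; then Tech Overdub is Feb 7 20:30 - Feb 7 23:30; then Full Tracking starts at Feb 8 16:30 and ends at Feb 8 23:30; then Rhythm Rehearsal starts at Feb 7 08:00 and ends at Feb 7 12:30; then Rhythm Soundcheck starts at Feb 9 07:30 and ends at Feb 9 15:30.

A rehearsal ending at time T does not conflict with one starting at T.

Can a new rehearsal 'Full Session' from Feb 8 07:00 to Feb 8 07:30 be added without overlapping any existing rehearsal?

Rhythm Rehearsal: ends Feb 7 12:30 at or before Full Session starts Feb 8 07:00 → clear.
Tech Overdub: ends Feb 7 23:30 at or before Full Session starts Feb 8 07:00 → clear.
Brass Soundcheck: starts Feb 8 09:00 at or after Full Session ends Feb 8 07:30 → clear.
Full Tracking: starts Feb 8 16:30 at or after Full Session ends Feb 8 07:30 → clear.
Rhythm Soundcheck: starts Feb 9 07:30 at or after Full Session ends Feb 8 07:30 → clear.

Yes — the slot is free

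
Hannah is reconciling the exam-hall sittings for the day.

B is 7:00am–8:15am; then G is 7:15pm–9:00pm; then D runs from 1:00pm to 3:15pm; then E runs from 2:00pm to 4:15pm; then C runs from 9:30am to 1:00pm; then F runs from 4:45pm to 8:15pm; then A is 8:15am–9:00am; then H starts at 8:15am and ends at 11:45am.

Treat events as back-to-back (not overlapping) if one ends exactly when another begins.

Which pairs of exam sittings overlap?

Two intervals overlap when each starts before the other ends.
Sorted by start: B, A, H, C, D, E, F, G.
A starts exactly when B ends (back-to-back, no overlap); B is clear from here.
H starts before A ends → A and H overlap.
C starts after A ends; A is clear from here.
C starts before H ends → H and C overlap.
D starts after H ends; H is clear from here.
D starts exactly when C ends (back-to-back, no overlap); C is clear from here.
E starts before D ends → D and E overlap.
F starts after D ends; D is clear from here.
F starts after E ends; E is clear from here.
G starts before F ends → F and G overlap.

A & H, C & H, D & E, F & G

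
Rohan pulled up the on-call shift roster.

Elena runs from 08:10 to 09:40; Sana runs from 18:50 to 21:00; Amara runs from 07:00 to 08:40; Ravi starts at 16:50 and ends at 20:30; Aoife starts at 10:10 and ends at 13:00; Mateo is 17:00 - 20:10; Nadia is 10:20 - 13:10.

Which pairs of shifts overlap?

Amara & Elena, Aoife & Nadia, Mateo & Ravi, Mateo & Sana, Ravi & Sana

Sorted by start: Amara, Elena, Aoife, Nadia, Ravi, Mateo, Sana.
Elena starts before Amara ends → Amara and Elena overlap.
Aoife starts after Amara ends, so nothing later overlaps Amara either.
Aoife starts after Elena ends, so nothing later overlaps Elena either.
Nadia starts before Aoife ends → Aoife and Nadia overlap.
Ravi starts after Aoife ends, so nothing later overlaps Aoife either.
Ravi starts after Nadia ends, so nothing later overlaps Nadia either.
Mateo starts before Ravi ends → Ravi and Mateo overlap.
Sana starts before Ravi ends → Ravi and Sana overlap.
Sana starts before Mateo ends → Mateo and Sana overlap.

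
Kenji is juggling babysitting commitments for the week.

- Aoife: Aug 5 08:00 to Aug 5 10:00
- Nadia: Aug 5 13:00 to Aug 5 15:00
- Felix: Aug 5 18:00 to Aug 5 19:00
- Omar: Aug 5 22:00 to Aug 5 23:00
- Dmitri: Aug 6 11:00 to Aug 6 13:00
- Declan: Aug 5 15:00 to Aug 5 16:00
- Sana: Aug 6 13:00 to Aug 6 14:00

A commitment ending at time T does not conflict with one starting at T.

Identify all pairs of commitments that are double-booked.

Sorted by start: Aoife, Nadia, Declan, Felix, Omar, Dmitri, Sana.
Nadia starts after Aoife ends, so nothing later overlaps Aoife either.
Declan starts exactly when Nadia ends (back-to-back, no overlap), so nothing later overlaps Nadia either.
Felix starts after Declan ends, so nothing later overlaps Declan either.
Omar starts after Felix ends, so nothing later overlaps Felix either.
Dmitri starts after Omar ends, so nothing later overlaps Omar either.
Sana starts exactly when Dmitri ends (back-to-back, no overlap).

no conflicts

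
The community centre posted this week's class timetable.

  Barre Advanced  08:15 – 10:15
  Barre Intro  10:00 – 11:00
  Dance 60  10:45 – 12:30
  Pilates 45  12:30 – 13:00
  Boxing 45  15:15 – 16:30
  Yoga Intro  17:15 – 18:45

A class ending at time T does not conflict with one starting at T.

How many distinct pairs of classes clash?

Sorted by start: Barre Advanced, Barre Intro, Dance 60, Pilates 45, Boxing 45, Yoga Intro.
Barre Intro starts before Barre Advanced ends → Barre Advanced and Barre Intro overlap.
Dance 60 starts after Barre Advanced ends, so Barre Advanced has no further overlaps.
Dance 60 starts before Barre Intro ends → Barre Intro and Dance 60 overlap.
Pilates 45 starts after Barre Intro ends, so Barre Intro has no further overlaps.
Pilates 45 starts exactly when Dance 60 ends (back-to-back, no overlap), so Dance 60 has no further overlaps.
Boxing 45 starts after Pilates 45 ends, so Pilates 45 has no further overlaps.
Yoga Intro starts after Boxing 45 ends.
Overlapping pairs: Barre Advanced & Barre Intro, Barre Intro & Dance 60 — 2 in total.

2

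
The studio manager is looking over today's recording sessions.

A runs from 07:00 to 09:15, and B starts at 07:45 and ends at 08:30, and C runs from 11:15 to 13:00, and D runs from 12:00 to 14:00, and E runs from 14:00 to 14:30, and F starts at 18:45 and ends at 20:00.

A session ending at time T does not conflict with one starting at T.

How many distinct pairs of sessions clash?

2

Two intervals overlap when each starts before the other ends.
Sorted by start: A, B, C, D, E, F.
B starts before A ends → A and B overlap.
C starts after A ends, so A has no further overlaps.
C starts after B ends, so B has no further overlaps.
D starts before C ends → C and D overlap.
E starts after C ends, so C has no further overlaps.
E starts exactly when D ends (back-to-back, no overlap), so D has no further overlaps.
F starts after E ends.
Overlapping pairs: A & B, C & D — 2 in total.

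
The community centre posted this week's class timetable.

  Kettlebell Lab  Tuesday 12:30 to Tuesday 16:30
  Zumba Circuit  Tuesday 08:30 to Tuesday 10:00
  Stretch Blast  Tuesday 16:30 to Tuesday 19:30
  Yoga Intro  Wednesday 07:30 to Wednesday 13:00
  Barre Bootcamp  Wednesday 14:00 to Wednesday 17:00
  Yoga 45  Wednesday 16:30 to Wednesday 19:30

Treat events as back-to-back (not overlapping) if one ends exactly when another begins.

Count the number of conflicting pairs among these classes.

Sorted by start: Zumba Circuit, Kettlebell Lab, Stretch Blast, Yoga Intro, Barre Bootcamp, Yoga 45.
Kettlebell Lab starts after Zumba Circuit ends, so nothing later overlaps Zumba Circuit either.
Stretch Blast starts exactly when Kettlebell Lab ends (back-to-back, no overlap), so nothing later overlaps Kettlebell Lab either.
Yoga Intro starts after Stretch Blast ends, so nothing later overlaps Stretch Blast either.
Barre Bootcamp starts after Yoga Intro ends, so nothing later overlaps Yoga Intro either.
Yoga 45 starts before Barre Bootcamp ends → Barre Bootcamp and Yoga 45 overlap.
Overlapping pairs: Barre Bootcamp & Yoga 45 — 1 in total.

1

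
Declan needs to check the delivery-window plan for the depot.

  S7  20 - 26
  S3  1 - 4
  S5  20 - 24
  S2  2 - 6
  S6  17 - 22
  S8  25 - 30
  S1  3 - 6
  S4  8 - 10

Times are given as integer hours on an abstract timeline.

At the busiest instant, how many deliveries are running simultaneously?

3

Sweep the timeline, counting +1 at each start and −1 at each end (ends before starts at a tie):
1 start S3 → 1
2 start S2 → 2
3 start S1 → 3
4 end S3 → 2
6 end S1 → 1
6 end S2 → 0
8 start S4 → 1
10 end S4 → 0
17 start S6 → 1
20 start S5 → 2
20 start S7 → 3
22 end S6 → 2
24 end S5 → 1
25 start S8 → 2
26 end S7 → 1
30 end S8 → 0
Peak is 3, at 3 (S1, S2, S3).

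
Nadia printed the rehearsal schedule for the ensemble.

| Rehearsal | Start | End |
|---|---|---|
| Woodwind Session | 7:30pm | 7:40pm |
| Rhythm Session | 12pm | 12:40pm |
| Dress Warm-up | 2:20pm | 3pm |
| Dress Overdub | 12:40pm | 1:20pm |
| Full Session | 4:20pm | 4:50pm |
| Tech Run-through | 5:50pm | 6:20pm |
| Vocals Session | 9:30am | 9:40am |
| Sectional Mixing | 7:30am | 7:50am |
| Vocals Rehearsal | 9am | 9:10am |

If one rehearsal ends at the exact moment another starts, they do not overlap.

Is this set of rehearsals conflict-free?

Yes

Sorted by start: Sectional Mixing, Vocals Rehearsal, Vocals Session, Rhythm Session, Dress Overdub, Dress Warm-up, Full Session, Tech Run-through, Woodwind Session.
Vocals Rehearsal starts after Sectional Mixing ends — done with Sectional Mixing.
Vocals Session starts after Vocals Rehearsal ends — done with Vocals Rehearsal.
Rhythm Session starts after Vocals Session ends — done with Vocals Session.
Dress Overdub starts exactly when Rhythm Session ends (back-to-back, no overlap) — done with Rhythm Session.
Dress Warm-up starts after Dress Overdub ends — done with Dress Overdub.
Full Session starts after Dress Warm-up ends — done with Dress Warm-up.
Tech Run-through starts after Full Session ends — done with Full Session.
Woodwind Session starts after Tech Run-through ends.
Every pair is clear; the schedule has no overlaps.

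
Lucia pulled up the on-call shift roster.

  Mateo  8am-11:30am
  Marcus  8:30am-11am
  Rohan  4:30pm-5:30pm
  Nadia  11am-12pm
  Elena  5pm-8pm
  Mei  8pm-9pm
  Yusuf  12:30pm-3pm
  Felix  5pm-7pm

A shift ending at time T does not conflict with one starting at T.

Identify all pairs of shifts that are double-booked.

Sorted by start: Mateo, Marcus, Nadia, Yusuf, Rohan, Felix, Elena, Mei.
Marcus starts before Mateo ends → Mateo and Marcus overlap.
Nadia starts before Mateo ends → Mateo and Nadia overlap.
Yusuf starts after Mateo ends — done with Mateo.
Nadia starts exactly when Marcus ends (back-to-back, no overlap) — done with Marcus.
Yusuf starts after Nadia ends — done with Nadia.
Rohan starts after Yusuf ends — done with Yusuf.
Felix starts before Rohan ends → Rohan and Felix overlap.
Elena starts before Rohan ends → Rohan and Elena overlap.
Mei starts after Rohan ends.
Elena starts before Felix ends → Felix and Elena overlap.
Mei starts after Felix ends.
Mei starts exactly when Elena ends (back-to-back, no overlap).

Elena & Felix, Elena & Rohan, Felix & Rohan, Marcus & Mateo, Mateo & Nadia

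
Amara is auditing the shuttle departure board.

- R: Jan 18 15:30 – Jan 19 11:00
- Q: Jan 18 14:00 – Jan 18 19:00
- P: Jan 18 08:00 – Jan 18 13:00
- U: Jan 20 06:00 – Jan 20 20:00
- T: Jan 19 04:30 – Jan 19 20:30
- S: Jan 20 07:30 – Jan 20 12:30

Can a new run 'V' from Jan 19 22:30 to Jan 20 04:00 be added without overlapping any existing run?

P: ends Jan 18 13:00 at or before V starts Jan 19 22:30 → clear.
Q: ends Jan 18 19:00 at or before V starts Jan 19 22:30 → clear.
R: ends Jan 19 11:00 at or before V starts Jan 19 22:30 → clear.
T: ends Jan 19 20:30 at or before V starts Jan 19 22:30 → clear.
U: starts Jan 20 06:00 at or after V ends Jan 20 04:00 → clear.
S: starts Jan 20 07:30 at or after V ends Jan 20 04:00 → clear.

Yes — the slot is free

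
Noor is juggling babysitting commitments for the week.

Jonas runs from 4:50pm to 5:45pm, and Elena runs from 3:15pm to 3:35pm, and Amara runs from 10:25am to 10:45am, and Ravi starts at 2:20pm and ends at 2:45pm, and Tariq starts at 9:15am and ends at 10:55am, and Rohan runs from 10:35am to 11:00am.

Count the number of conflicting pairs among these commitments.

Check each pair: they overlap iff neither finishes before the other starts.
Sorted by start: Tariq, Amara, Rohan, Ravi, Elena, Jonas.
Amara starts before Tariq ends → Tariq and Amara overlap.
Rohan starts before Tariq ends → Tariq and Rohan overlap.
Ravi starts after Tariq ends, so Tariq has no further overlaps.
Rohan starts before Amara ends → Amara and Rohan overlap.
Ravi starts after Amara ends, so Amara has no further overlaps.
Ravi starts after Rohan ends, so Rohan has no further overlaps.
Elena starts after Ravi ends, so Ravi has no further overlaps.
Jonas starts after Elena ends.
Overlapping pairs: Amara & Rohan, Amara & Tariq, Rohan & Tariq — 3 in total.

3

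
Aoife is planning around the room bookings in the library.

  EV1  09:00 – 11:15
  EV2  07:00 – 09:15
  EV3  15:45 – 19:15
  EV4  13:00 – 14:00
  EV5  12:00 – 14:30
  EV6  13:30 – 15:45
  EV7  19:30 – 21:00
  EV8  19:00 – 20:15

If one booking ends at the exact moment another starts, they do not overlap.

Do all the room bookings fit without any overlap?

No

Sorted by start: EV2, EV1, EV5, EV4, EV6, EV3, EV8, EV7.
EV1 starts before EV2 ends → EV2 and EV1 overlap.
That's a conflict, so the schedule is not conflict-free.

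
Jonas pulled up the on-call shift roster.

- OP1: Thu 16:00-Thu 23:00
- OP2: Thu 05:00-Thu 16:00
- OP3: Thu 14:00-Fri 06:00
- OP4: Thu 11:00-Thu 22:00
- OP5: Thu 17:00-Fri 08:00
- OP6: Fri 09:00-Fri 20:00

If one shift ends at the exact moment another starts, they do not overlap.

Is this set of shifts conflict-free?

Two intervals overlap when each starts before the other ends.
Sorted by start: OP2, OP4, OP3, OP1, OP5, OP6.
OP4 starts before OP2 ends → OP2 and OP4 overlap.
That's a conflict, so the schedule is not conflict-free.

No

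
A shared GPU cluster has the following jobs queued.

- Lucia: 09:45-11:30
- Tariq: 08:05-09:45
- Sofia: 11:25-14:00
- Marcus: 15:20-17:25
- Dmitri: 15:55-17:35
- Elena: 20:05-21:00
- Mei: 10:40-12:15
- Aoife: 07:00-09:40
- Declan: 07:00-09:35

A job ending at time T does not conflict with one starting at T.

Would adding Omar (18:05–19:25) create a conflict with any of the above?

Declan: ends 09:35 at or before Omar starts 18:05 → clear.
Aoife: ends 09:40 at or before Omar starts 18:05 → clear.
Tariq: ends 09:45 at or before Omar starts 18:05 → clear.
Lucia: ends 11:30 at or before Omar starts 18:05 → clear.
Mei: ends 12:15 at or before Omar starts 18:05 → clear.
Sofia: ends 14:00 at or before Omar starts 18:05 → clear.
Marcus: ends 17:25 at or before Omar starts 18:05 → clear.
Dmitri: ends 17:35 at or before Omar starts 18:05 → clear.
Elena: starts 20:05 at or after Omar ends 19:25 → clear.

No — it doesn't clash with anything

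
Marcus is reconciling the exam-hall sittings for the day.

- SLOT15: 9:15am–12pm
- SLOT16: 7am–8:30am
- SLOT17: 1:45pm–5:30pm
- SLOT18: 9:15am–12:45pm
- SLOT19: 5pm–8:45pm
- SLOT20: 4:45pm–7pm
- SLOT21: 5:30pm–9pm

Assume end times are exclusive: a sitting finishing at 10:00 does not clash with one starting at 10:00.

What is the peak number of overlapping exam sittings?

3

Sort all start/end points and keep a running count:
7am start SLOT16 → 1
8:30am end SLOT16 → 0
9:15am start SLOT15 → 1
9:15am start SLOT18 → 2
12pm end SLOT15 → 1
12:45pm end SLOT18 → 0
1:45pm start SLOT17 → 1
4:45pm start SLOT20 → 2
5pm start SLOT19 → 3
5:30pm end SLOT17 → 2
5:30pm start SLOT21 → 3
7pm end SLOT20 → 2
8:45pm end SLOT19 → 1
9pm end SLOT21 → 0
Peak is 3, at 5pm (SLOT17, SLOT19, SLOT20).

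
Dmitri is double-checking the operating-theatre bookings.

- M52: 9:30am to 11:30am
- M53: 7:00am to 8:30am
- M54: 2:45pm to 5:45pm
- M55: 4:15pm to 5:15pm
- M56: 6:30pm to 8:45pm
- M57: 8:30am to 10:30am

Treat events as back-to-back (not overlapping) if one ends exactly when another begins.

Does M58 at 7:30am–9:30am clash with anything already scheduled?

Yes — it overlaps M53, M57

M53: starts 7:00am before M58 ends 9:30am, and ends 8:30am after M58 starts 7:30am → overlap.
M57: starts 8:30am before M58 ends 9:30am, and ends 10:30am after M58 starts 7:30am → overlap.
M52: starts 9:30am at or after M58 ends 9:30am → clear.
M54: starts 2:45pm at or after M58 ends 9:30am → clear.
M55: starts 4:15pm at or after M58 ends 9:30am → clear.
M56: starts 6:30pm at or after M58 ends 9:30am → clear.
M58 overlaps M53, M57.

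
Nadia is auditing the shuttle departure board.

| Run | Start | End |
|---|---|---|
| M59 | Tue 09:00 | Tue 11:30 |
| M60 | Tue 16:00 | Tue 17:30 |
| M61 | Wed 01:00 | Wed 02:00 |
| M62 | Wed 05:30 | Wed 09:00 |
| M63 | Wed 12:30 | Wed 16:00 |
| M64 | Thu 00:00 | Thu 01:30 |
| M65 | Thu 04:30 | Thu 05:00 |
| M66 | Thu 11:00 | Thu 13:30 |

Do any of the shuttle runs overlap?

Sorted by start: M59, M60, M61, M62, M63, M64, M65, M66.
M60 starts after M59 ends — done with M59.
M61 starts after M60 ends — done with M60.
M62 starts after M61 ends — done with M61.
M63 starts after M62 ends — done with M62.
M64 starts after M63 ends — done with M63.
M65 starts after M64 ends — done with M64.
M66 starts after M65 ends.
Every pair is clear; the schedule has no overlaps.

No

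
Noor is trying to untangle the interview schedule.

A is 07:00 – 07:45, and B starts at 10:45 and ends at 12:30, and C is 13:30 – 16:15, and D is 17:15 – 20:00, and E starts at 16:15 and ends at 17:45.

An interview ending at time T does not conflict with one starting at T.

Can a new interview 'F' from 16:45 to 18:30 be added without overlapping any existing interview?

No — it overlaps D, E

A: ends 07:45 at or before F starts 16:45 → clear.
B: ends 12:30 at or before F starts 16:45 → clear.
C: ends 16:15 at or before F starts 16:45 → clear.
E: starts 16:15 before F ends 18:30, and ends 17:45 after F starts 16:45 → overlap.
D: starts 17:15 before F ends 18:30, and ends 20:00 after F starts 16:45 → overlap.
F overlaps D, E.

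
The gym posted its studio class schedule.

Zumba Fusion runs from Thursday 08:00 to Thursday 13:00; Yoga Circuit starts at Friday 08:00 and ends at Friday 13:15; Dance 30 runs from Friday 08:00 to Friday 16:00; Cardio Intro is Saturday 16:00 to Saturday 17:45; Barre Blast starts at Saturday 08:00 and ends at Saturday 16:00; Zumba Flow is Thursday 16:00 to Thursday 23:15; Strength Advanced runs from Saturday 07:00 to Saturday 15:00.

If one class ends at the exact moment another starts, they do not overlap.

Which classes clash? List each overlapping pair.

Sorted by start: Zumba Fusion, Zumba Flow, Yoga Circuit, Dance 30, Strength Advanced, Barre Blast, Cardio Intro.
Zumba Flow starts after Zumba Fusion ends; Zumba Fusion is clear from here.
Yoga Circuit starts after Zumba Flow ends; Zumba Flow is clear from here.
Dance 30 starts before Yoga Circuit ends → Yoga Circuit and Dance 30 overlap.
Strength Advanced starts after Yoga Circuit ends; Yoga Circuit is clear from here.
Strength Advanced starts after Dance 30 ends; Dance 30 is clear from here.
Barre Blast starts before Strength Advanced ends → Strength Advanced and Barre Blast overlap.
Cardio Intro starts after Strength Advanced ends.
Cardio Intro starts exactly when Barre Blast ends (back-to-back, no overlap).

Barre Blast & Strength Advanced, Dance 30 & Yoga Circuit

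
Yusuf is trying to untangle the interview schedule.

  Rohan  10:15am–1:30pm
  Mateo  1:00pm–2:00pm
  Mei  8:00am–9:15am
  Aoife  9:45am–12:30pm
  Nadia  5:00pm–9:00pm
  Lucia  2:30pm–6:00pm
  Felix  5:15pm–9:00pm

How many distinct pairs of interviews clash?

5

Two intervals overlap when each starts before the other ends.
Sorted by start: Mei, Aoife, Rohan, Mateo, Lucia, Nadia, Felix.
Aoife starts after Mei ends; Mei is clear from here.
Rohan starts before Aoife ends → Aoife and Rohan overlap.
Mateo starts after Aoife ends; Aoife is clear from here.
Mateo starts before Rohan ends → Rohan and Mateo overlap.
Lucia starts after Rohan ends; Rohan is clear from here.
Lucia starts after Mateo ends; Mateo is clear from here.
Nadia starts before Lucia ends → Lucia and Nadia overlap.
Felix starts before Lucia ends → Lucia and Felix overlap.
Felix starts before Nadia ends → Nadia and Felix overlap.
Overlapping pairs: Aoife & Rohan, Felix & Lucia, Felix & Nadia, Lucia & Nadia, Mateo & Rohan — 5 in total.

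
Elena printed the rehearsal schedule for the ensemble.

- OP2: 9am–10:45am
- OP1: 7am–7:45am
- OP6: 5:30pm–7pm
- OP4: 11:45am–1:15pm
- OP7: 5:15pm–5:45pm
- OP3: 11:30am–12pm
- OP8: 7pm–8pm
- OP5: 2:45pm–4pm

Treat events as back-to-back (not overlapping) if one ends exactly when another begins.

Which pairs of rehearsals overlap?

Two intervals overlap when each starts before the other ends.
Sorted by start: OP1, OP2, OP3, OP4, OP5, OP7, OP6, OP8.
OP2 starts after OP1 ends, so OP1 has no further overlaps.
OP3 starts after OP2 ends, so OP2 has no further overlaps.
OP4 starts before OP3 ends → OP3 and OP4 overlap.
OP5 starts after OP3 ends, so OP3 has no further overlaps.
OP5 starts after OP4 ends, so OP4 has no further overlaps.
OP7 starts after OP5 ends, so OP5 has no further overlaps.
OP6 starts before OP7 ends → OP7 and OP6 overlap.
OP8 starts after OP7 ends.
OP8 starts exactly when OP6 ends (back-to-back, no overlap).

OP3 & OP4, OP6 & OP7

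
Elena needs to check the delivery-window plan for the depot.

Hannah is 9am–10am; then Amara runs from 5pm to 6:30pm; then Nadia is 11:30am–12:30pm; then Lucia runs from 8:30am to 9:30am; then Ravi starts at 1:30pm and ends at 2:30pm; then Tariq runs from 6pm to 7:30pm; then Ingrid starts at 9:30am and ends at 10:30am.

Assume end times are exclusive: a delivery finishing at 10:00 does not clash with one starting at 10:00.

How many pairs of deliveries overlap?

3

Sorted by start: Lucia, Hannah, Ingrid, Nadia, Ravi, Amara, Tariq.
Hannah starts before Lucia ends → Lucia and Hannah overlap.
Ingrid starts exactly when Lucia ends (back-to-back, no overlap); Lucia is clear from here.
Ingrid starts before Hannah ends → Hannah and Ingrid overlap.
Nadia starts after Hannah ends; Hannah is clear from here.
Nadia starts after Ingrid ends; Ingrid is clear from here.
Ravi starts after Nadia ends; Nadia is clear from here.
Amara starts after Ravi ends; Ravi is clear from here.
Tariq starts before Amara ends → Amara and Tariq overlap.
Overlapping pairs: Amara & Tariq, Hannah & Ingrid, Hannah & Lucia — 3 in total.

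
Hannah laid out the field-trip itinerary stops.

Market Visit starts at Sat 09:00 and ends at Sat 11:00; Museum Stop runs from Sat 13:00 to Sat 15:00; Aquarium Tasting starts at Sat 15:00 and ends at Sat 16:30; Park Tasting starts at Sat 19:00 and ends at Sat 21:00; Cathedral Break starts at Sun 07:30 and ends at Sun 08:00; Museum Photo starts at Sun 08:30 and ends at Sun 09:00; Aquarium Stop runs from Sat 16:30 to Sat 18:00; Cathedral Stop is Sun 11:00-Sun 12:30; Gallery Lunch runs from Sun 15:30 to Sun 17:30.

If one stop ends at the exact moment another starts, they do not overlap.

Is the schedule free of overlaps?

Sorted by start: Market Visit, Museum Stop, Aquarium Tasting, Aquarium Stop, Park Tasting, Cathedral Break, Museum Photo, Cathedral Stop, Gallery Lunch.
Museum Stop starts after Market Visit ends; Market Visit is clear from here.
Aquarium Tasting starts exactly when Museum Stop ends (back-to-back, no overlap); Museum Stop is clear from here.
Aquarium Stop starts exactly when Aquarium Tasting ends (back-to-back, no overlap); Aquarium Tasting is clear from here.
Park Tasting starts after Aquarium Stop ends; Aquarium Stop is clear from here.
Cathedral Break starts after Park Tasting ends; Park Tasting is clear from here.
Museum Photo starts after Cathedral Break ends; Cathedral Break is clear from here.
Cathedral Stop starts after Museum Photo ends; Museum Photo is clear from here.
Gallery Lunch starts after Cathedral Stop ends.
Every pair is clear; the schedule has no overlaps.

Yes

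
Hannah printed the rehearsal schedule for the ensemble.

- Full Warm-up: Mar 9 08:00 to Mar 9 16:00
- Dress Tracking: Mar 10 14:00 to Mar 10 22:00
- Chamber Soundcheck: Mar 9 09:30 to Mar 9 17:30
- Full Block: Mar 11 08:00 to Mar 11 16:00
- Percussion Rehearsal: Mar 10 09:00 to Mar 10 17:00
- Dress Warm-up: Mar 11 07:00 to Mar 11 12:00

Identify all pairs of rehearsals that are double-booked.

Sorted by start: Full Warm-up, Chamber Soundcheck, Percussion Rehearsal, Dress Tracking, Dress Warm-up, Full Block.
Chamber Soundcheck starts before Full Warm-up ends → Full Warm-up and Chamber Soundcheck overlap.
Percussion Rehearsal starts after Full Warm-up ends; Full Warm-up is clear from here.
Percussion Rehearsal starts after Chamber Soundcheck ends; Chamber Soundcheck is clear from here.
Dress Tracking starts before Percussion Rehearsal ends → Percussion Rehearsal and Dress Tracking overlap.
Dress Warm-up starts after Percussion Rehearsal ends; Percussion Rehearsal is clear from here.
Dress Warm-up starts after Dress Tracking ends; Dress Tracking is clear from here.
Full Block starts before Dress Warm-up ends → Dress Warm-up and Full Block overlap.

Chamber Soundcheck & Full Warm-up, Dress Tracking & Percussion Rehearsal, Dress Warm-up & Full Block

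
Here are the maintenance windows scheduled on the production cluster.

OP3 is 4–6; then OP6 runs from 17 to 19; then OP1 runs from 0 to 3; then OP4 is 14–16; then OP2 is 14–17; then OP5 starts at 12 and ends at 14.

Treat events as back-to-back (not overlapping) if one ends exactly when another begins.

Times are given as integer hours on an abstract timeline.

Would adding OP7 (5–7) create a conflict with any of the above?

OP1: ends 3 at or before OP7 starts 5 → clear.
OP3: starts 4 before OP7 ends 7, and ends 6 after OP7 starts 5 → overlap.
OP5: starts 12 at or after OP7 ends 7 → clear.
OP2: starts 14 at or after OP7 ends 7 → clear.
OP4: starts 14 at or after OP7 ends 7 → clear.
OP6: starts 17 at or after OP7 ends 7 → clear.
OP7 overlaps OP3.

Yes — it overlaps OP3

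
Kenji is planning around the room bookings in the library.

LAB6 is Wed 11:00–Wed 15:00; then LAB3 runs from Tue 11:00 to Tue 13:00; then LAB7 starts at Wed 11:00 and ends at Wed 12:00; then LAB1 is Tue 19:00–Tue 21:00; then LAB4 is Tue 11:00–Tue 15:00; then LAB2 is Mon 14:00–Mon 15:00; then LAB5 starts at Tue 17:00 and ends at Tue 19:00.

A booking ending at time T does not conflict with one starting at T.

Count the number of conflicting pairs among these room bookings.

2

Check each pair: they overlap iff neither finishes before the other starts.
Sorted by start: LAB2, LAB3, LAB4, LAB5, LAB1, LAB6, LAB7.
LAB3 starts after LAB2 ends; LAB2 is clear from here.
LAB4 starts before LAB3 ends → LAB3 and LAB4 overlap.
LAB5 starts after LAB3 ends; LAB3 is clear from here.
LAB5 starts after LAB4 ends; LAB4 is clear from here.
LAB1 starts exactly when LAB5 ends (back-to-back, no overlap); LAB5 is clear from here.
LAB6 starts after LAB1 ends; LAB1 is clear from here.
LAB7 starts before LAB6 ends → LAB6 and LAB7 overlap.
Overlapping pairs: LAB3 & LAB4, LAB6 & LAB7 — 2 in total.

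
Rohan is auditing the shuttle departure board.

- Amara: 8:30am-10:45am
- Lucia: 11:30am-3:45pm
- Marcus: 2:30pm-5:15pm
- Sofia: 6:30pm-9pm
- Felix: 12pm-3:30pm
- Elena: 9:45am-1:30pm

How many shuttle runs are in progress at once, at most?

3

Walk through starts and ends in time order (an end at T is processed before a start at T):
8:30am start Amara → 1
9:45am start Elena → 2
10:45am end Amara → 1
11:30am start Lucia → 2
12pm start Felix → 3
1:30pm end Elena → 2
2:30pm start Marcus → 3
3:30pm end Felix → 2
3:45pm end Lucia → 1
5:15pm end Marcus → 0
6:30pm start Sofia → 1
9pm end Sofia → 0
Peak is 3, at 12pm (Elena, Felix, Lucia).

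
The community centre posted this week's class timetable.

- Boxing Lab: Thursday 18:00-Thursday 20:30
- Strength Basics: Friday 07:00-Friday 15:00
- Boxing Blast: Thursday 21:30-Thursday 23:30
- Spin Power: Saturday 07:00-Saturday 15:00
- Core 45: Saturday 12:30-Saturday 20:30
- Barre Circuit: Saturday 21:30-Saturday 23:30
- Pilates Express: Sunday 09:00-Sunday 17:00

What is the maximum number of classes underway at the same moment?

2

Sort all start/end points and keep a running count:
Thursday 18:00 start Boxing Lab → 1
Thursday 20:30 end Boxing Lab → 0
Thursday 21:30 start Boxing Blast → 1
Thursday 23:30 end Boxing Blast → 0
Friday 07:00 start Strength Basics → 1
Friday 15:00 end Strength Basics → 0
Saturday 07:00 start Spin Power → 1
Saturday 12:30 start Core 45 → 2
Saturday 15:00 end Spin Power → 1
Saturday 20:30 end Core 45 → 0
Saturday 21:30 start Barre Circuit → 1
Saturday 23:30 end Barre Circuit → 0
Sunday 09:00 start Pilates Express → 1
Sunday 17:00 end Pilates Express → 0
Peak is 2, at Saturday 12:30 (Core 45, Spin Power).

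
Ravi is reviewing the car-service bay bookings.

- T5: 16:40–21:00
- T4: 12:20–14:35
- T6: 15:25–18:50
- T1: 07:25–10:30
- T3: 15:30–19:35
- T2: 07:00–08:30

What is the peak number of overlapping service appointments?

Sort all start/end points and keep a running count:
07:00 start T2 → 1
07:25 start T1 → 2
08:30 end T2 → 1
10:30 end T1 → 0
12:20 start T4 → 1
14:35 end T4 → 0
15:25 start T6 → 1
15:30 start T3 → 2
16:40 start T5 → 3
18:50 end T6 → 2
19:35 end T3 → 1
21:00 end T5 → 0
Peak is 3, at 16:40 (T3, T5, T6).

3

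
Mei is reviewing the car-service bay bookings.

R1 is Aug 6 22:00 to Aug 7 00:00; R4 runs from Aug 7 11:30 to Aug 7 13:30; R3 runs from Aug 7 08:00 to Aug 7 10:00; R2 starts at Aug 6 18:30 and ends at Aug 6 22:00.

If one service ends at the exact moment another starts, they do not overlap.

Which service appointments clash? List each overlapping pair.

Sorted by start: R2, R1, R3, R4.
R1 starts exactly when R2 ends (back-to-back, no overlap), so nothing later overlaps R2 either.
R3 starts after R1 ends, so nothing later overlaps R1 either.
R4 starts after R3 ends.

no conflicts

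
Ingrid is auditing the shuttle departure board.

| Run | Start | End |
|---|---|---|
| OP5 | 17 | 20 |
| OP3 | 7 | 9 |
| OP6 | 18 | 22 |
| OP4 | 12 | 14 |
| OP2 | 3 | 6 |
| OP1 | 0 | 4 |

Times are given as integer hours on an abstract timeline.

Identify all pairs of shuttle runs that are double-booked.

OP1 & OP2, OP5 & OP6

Sorted by start: OP1, OP2, OP3, OP4, OP5, OP6.
OP2 starts before OP1 ends → OP1 and OP2 overlap.
OP3 starts after OP1 ends — done with OP1.
OP3 starts after OP2 ends — done with OP2.
OP4 starts after OP3 ends — done with OP3.
OP5 starts after OP4 ends — done with OP4.
OP6 starts before OP5 ends → OP5 and OP6 overlap.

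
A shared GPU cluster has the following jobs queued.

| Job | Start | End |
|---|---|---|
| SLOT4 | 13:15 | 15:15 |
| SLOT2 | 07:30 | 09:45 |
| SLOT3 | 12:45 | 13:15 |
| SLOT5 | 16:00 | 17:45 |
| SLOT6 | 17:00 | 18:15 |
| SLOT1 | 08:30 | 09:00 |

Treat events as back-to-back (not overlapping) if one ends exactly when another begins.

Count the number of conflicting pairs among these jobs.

2

Sorted by start: SLOT2, SLOT1, SLOT3, SLOT4, SLOT5, SLOT6.
SLOT1 starts before SLOT2 ends → SLOT2 and SLOT1 overlap.
SLOT3 starts after SLOT2 ends, so SLOT2 has no further overlaps.
SLOT3 starts after SLOT1 ends, so SLOT1 has no further overlaps.
SLOT4 starts exactly when SLOT3 ends (back-to-back, no overlap), so SLOT3 has no further overlaps.
SLOT5 starts after SLOT4 ends, so SLOT4 has no further overlaps.
SLOT6 starts before SLOT5 ends → SLOT5 and SLOT6 overlap.
Overlapping pairs: SLOT1 & SLOT2, SLOT5 & SLOT6 — 2 in total.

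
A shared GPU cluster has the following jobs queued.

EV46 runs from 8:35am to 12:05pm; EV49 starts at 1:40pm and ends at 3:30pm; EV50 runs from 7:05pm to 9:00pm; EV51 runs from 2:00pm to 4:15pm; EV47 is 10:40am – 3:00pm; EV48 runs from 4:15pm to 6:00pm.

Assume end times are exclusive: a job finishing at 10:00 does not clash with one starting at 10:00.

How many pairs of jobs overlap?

Sorted by start: EV46, EV47, EV49, EV51, EV48, EV50.
EV47 starts before EV46 ends → EV46 and EV47 overlap.
EV49 starts after EV46 ends — done with EV46.
EV49 starts before EV47 ends → EV47 and EV49 overlap.
EV51 starts before EV47 ends → EV47 and EV51 overlap.
EV48 starts after EV47 ends — done with EV47.
EV51 starts before EV49 ends → EV49 and EV51 overlap.
EV48 starts after EV49 ends — done with EV49.
EV48 starts exactly when EV51 ends (back-to-back, no overlap) — done with EV51.
EV50 starts after EV48 ends.
Overlapping pairs: EV46 & EV47, EV47 & EV49, EV47 & EV51, EV49 & EV51 — 4 in total.

4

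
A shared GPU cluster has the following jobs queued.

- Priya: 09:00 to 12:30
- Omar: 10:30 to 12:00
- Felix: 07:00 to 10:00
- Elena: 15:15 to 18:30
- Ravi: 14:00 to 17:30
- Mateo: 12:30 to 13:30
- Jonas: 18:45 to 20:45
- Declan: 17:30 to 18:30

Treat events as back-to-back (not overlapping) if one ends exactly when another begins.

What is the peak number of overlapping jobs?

2

Walk through starts and ends in time order (an end at T is processed before a start at T):
07:00 start Felix → 1
09:00 start Priya → 2
10:00 end Felix → 1
10:30 start Omar → 2
12:00 end Omar → 1
12:30 end Priya → 0
12:30 start Mateo → 1
13:30 end Mateo → 0
14:00 start Ravi → 1
15:15 start Elena → 2
17:30 end Ravi → 1
17:30 start Declan → 2
18:30 end Declan → 1
18:30 end Elena → 0
18:45 start Jonas → 1
20:45 end Jonas → 0
Peak is 2, at 09:00 (Felix, Priya).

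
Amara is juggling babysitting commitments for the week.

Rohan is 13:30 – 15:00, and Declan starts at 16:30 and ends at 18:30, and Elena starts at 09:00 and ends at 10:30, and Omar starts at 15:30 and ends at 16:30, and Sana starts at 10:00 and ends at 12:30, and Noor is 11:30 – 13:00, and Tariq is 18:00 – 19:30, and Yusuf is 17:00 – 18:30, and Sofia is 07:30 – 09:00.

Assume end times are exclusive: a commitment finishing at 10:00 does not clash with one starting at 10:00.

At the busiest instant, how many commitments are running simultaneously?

3

Sweep the timeline, counting +1 at each start and −1 at each end (ends before starts at a tie):
07:30 start Sofia → 1
09:00 end Sofia → 0
09:00 start Elena → 1
10:00 start Sana → 2
10:30 end Elena → 1
11:30 start Noor → 2
12:30 end Sana → 1
13:00 end Noor → 0
13:30 start Rohan → 1
15:00 end Rohan → 0
15:30 start Omar → 1
16:30 end Omar → 0
16:30 start Declan → 1
17:00 start Yusuf → 2
18:00 start Tariq → 3
18:30 end Declan → 2
18:30 end Yusuf → 1
19:30 end Tariq → 0
Peak is 3, at 18:00 (Declan, Tariq, Yusuf).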